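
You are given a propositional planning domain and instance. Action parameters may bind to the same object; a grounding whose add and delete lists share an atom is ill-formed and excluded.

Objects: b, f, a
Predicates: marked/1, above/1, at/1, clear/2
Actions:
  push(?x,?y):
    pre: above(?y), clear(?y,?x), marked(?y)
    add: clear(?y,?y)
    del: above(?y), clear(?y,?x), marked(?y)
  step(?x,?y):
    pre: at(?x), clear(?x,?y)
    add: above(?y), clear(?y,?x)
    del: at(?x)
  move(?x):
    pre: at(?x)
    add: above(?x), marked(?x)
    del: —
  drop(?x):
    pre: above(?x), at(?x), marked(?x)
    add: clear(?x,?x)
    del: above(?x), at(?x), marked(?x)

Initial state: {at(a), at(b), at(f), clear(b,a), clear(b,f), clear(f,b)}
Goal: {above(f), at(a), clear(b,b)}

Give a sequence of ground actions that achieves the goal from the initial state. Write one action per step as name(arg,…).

move(b); push(f,b); move(f)

1. move(b)  →  {above(b), at(a), at(b), at(f), clear(b,a), clear(b,f), clear(f,b), marked(b)}
2. push(f,b)  →  {at(a), at(b), at(f), clear(b,a), clear(b,b), clear(f,b)}
3. move(f)  →  {above(f), at(a), at(b), at(f), clear(b,a), clear(b,b), clear(f,b), marked(f)}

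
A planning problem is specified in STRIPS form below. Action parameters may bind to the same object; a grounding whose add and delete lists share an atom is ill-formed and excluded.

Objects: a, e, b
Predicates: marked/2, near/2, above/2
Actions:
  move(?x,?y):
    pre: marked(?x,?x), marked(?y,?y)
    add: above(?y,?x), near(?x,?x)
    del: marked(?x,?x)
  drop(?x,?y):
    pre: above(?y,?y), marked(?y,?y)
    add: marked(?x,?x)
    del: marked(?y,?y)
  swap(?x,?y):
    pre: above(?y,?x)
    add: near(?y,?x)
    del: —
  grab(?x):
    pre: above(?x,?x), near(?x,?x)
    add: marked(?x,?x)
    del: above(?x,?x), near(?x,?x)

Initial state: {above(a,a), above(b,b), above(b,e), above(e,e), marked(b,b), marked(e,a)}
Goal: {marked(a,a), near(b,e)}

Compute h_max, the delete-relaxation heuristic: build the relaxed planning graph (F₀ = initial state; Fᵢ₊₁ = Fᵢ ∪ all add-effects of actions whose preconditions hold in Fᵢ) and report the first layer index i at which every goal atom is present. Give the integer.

1

F0 = init (6 atoms)
F1 = F0 ∪ {marked(a,a), marked(e,e), near(a,a), near(b,b), near(b,e), near(e,e)}  (12 atoms)
goal ⊆ F1  ⇒  h_max = 1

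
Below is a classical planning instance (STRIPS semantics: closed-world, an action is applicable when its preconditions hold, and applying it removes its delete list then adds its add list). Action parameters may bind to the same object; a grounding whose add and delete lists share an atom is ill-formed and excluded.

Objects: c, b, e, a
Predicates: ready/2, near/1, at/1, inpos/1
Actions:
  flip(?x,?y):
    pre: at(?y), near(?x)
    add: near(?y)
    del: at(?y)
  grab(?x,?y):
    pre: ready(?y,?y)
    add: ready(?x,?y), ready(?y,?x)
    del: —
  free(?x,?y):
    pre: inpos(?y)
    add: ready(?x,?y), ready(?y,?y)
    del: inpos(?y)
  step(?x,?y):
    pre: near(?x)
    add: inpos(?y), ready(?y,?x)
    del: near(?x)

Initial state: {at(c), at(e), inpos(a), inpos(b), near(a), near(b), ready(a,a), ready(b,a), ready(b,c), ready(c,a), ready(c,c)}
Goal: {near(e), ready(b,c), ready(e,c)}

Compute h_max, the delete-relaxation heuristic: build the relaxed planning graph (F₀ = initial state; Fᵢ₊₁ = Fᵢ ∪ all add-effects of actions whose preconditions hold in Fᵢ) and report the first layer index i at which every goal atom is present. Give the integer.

F0 = init (11 atoms)
F1 = F0 ∪ {inpos(c), inpos(e), near(c), near(e), ready(a,b), ready(a,c), ready(a,e), ready(b,b), ready(c,b), ready(c,e), ready(e,a), ready(e,b), ready(e,c)}  (24 atoms)
goal ⊆ F1  ⇒  h_max = 1

1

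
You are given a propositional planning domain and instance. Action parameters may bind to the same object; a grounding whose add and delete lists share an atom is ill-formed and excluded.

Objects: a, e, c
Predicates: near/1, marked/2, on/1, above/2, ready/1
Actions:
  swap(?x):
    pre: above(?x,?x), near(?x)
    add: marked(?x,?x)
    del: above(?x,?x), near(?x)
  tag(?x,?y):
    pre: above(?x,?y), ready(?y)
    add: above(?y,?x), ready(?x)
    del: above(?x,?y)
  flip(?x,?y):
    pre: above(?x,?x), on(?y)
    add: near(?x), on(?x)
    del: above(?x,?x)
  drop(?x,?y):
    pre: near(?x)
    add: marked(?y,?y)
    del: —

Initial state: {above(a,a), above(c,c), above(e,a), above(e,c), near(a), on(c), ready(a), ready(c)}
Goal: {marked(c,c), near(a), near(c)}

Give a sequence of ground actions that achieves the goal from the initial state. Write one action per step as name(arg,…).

1. flip(c,c)  →  {above(a,a), above(e,a), above(e,c), near(a), near(c), on(c), ready(a), ready(c)}
2. drop(a,c)  →  {above(a,a), above(e,a), above(e,c), marked(c,c), near(a), near(c), on(c), ready(a), ready(c)}

flip(c,c); drop(a,c)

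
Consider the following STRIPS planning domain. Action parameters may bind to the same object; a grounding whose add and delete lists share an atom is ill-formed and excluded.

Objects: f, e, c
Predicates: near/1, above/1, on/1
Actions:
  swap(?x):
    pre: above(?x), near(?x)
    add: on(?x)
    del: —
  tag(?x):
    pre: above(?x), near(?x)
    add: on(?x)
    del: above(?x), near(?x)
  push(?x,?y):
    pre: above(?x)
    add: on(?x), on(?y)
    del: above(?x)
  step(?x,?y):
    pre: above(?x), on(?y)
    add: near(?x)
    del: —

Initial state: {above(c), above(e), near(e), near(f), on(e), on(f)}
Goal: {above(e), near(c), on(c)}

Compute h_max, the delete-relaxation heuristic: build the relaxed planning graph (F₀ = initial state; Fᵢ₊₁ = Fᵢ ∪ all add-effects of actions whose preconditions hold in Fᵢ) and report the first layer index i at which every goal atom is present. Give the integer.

1

F0 = init (6 atoms)
F1 = F0 ∪ {near(c), on(c)}  (8 atoms)
goal ⊆ F1  ⇒  h_max = 1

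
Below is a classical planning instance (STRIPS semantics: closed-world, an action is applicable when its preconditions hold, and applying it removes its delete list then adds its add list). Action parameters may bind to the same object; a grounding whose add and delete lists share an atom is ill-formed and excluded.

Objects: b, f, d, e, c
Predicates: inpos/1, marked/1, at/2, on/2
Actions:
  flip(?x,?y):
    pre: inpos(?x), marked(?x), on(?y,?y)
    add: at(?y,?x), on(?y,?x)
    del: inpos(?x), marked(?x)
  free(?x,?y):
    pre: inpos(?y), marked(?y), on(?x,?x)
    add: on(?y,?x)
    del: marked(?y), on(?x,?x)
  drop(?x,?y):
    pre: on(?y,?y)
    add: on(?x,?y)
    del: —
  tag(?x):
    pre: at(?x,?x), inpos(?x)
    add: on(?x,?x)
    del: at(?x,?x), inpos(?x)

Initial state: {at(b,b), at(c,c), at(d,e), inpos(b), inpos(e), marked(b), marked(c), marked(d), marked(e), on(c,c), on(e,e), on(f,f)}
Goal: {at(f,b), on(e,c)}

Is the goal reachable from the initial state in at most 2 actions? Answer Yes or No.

1. flip(b,f)  →  {at(b,b), at(c,c), at(d,e), at(f,b), inpos(e), marked(c), marked(d), marked(e), on(c,c), on(e,e), on(f,b), on(f,f)}
2. free(c,e)  →  {at(b,b), at(c,c), at(d,e), at(f,b), inpos(e), marked(c), marked(d), on(e,c), on(e,e), on(f,b), on(f,f)}
optimal plan length = 2; 2 ≤ 2

Yes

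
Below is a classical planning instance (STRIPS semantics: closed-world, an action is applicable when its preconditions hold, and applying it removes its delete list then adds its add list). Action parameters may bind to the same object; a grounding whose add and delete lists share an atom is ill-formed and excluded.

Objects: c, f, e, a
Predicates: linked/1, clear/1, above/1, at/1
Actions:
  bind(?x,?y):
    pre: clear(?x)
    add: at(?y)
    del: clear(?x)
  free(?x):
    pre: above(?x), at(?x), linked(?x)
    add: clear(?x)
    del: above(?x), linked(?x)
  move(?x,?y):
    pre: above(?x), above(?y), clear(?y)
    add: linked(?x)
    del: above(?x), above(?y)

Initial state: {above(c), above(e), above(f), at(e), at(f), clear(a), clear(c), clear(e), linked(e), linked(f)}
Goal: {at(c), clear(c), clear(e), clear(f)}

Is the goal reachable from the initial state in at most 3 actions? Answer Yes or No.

1. bind(a,c)  →  {above(c), above(e), above(f), at(c), at(e), at(f), clear(c), clear(e), linked(e), linked(f)}
2. free(f)  →  {above(c), above(e), at(c), at(e), at(f), clear(c), clear(e), clear(f), linked(e)}
optimal plan length = 2; 2 ≤ 3

Yes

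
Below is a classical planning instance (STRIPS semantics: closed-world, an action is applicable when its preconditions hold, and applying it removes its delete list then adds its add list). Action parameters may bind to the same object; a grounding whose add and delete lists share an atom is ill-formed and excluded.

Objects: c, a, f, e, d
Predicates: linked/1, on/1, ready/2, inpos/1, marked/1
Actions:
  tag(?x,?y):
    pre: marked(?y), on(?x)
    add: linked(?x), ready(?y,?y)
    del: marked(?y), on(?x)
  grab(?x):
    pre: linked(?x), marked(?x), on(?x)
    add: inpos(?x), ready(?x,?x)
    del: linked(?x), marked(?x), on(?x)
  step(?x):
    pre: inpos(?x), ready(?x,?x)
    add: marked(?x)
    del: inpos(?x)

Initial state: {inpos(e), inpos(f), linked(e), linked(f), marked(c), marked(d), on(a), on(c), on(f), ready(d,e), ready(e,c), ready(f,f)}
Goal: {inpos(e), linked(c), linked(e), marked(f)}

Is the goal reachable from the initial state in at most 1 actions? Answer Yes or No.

1. tag(c,c)  →  {inpos(e), inpos(f), linked(c), linked(e), linked(f), marked(d), on(a), on(f), ready(c,c), ready(d,e), ready(e,c), ready(f,f)}
2. step(f)  →  {inpos(e), linked(c), linked(e), linked(f), marked(d), marked(f), on(a), on(f), ready(c,c), ready(d,e), ready(e,c), ready(f,f)}
optimal plan length = 2; 2 > 1

No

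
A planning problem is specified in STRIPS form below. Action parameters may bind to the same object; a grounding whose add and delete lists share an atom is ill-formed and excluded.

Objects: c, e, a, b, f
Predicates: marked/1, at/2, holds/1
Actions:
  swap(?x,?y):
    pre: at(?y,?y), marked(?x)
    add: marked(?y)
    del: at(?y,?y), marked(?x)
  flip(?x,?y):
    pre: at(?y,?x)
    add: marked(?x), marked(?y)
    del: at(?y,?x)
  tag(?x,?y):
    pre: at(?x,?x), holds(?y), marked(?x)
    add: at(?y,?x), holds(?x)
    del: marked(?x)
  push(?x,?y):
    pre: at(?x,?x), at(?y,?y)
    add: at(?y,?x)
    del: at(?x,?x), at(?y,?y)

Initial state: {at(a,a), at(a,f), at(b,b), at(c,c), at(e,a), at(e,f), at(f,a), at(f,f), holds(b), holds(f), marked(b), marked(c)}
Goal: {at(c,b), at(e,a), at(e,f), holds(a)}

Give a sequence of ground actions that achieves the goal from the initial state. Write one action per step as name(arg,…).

flip(a,f); tag(a,b); push(b,c)

1. flip(a,f)  →  {at(a,a), at(a,f), at(b,b), at(c,c), at(e,a), at(e,f), at(f,f), holds(b), holds(f), marked(a), marked(b), marked(c), marked(f)}
2. tag(a,b)  →  {at(a,a), at(a,f), at(b,a), at(b,b), at(c,c), at(e,a), at(e,f), at(f,f), holds(a), holds(b), holds(f), marked(b), marked(c), marked(f)}
3. push(b,c)  →  {at(a,a), at(a,f), at(b,a), at(c,b), at(e,a), at(e,f), at(f,f), holds(a), holds(b), holds(f), marked(b), marked(c), marked(f)}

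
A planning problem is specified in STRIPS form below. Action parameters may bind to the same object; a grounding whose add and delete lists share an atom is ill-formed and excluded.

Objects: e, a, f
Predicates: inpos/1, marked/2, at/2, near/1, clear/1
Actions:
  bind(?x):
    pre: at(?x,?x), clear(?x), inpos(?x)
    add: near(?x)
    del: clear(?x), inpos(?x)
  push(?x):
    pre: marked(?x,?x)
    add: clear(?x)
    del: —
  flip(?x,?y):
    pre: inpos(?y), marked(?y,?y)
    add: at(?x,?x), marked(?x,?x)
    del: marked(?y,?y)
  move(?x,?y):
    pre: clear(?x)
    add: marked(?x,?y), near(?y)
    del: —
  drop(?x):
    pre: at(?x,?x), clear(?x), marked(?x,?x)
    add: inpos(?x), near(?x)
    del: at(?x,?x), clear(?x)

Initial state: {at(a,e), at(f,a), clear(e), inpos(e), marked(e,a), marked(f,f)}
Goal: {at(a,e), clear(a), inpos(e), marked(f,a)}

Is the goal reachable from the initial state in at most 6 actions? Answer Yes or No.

1. push(f)  →  {at(a,e), at(f,a), clear(e), clear(f), inpos(e), marked(e,a), marked(f,f)}
2. move(e,e)  →  {at(a,e), at(f,a), clear(e), clear(f), inpos(e), marked(e,a), marked(e,e), marked(f,f), near(e)}
3. flip(a,e)  →  {at(a,a), at(a,e), at(f,a), clear(e), clear(f), inpos(e), marked(a,a), marked(e,a), marked(f,f), near(e)}
4. push(a)  →  {at(a,a), at(a,e), at(f,a), clear(a), clear(e), clear(f), inpos(e), marked(a,a), marked(e,a), marked(f,f), near(e)}
5. move(f,a)  →  {at(a,a), at(a,e), at(f,a), clear(a), clear(e), clear(f), inpos(e), marked(a,a), marked(e,a), marked(f,a), marked(f,f), near(a), near(e)}
optimal plan length = 5; 5 ≤ 6

Yes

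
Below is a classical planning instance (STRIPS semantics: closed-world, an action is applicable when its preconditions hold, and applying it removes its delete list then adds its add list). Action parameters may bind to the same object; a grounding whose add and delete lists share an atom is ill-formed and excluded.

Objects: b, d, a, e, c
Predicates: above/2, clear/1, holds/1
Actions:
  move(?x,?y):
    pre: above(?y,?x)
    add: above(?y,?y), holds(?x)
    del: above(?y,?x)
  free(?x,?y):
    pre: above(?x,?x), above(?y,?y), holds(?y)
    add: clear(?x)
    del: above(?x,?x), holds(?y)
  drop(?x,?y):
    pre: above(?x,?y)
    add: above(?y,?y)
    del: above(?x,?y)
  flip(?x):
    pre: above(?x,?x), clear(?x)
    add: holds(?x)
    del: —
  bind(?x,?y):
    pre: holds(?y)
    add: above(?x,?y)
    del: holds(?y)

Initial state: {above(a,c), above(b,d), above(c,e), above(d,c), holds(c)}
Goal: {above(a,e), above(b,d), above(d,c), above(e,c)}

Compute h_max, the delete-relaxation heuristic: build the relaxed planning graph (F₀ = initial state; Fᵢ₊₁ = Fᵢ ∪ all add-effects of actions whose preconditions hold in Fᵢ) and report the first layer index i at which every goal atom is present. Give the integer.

2

F0 = init (5 atoms)
F1 = F0 ∪ {above(a,a), above(b,b), above(b,c), above(c,c), above(d,d), above(e,c), above(e,e), holds(d), holds(e)}  (14 atoms)
F2 = F1 ∪ {above(a,d), above(a,e), above(b,e), above(c,d), above(d,e), above(e,d), clear(a), clear(b), clear(c), clear(d), clear(e)}  (25 atoms)
goal ⊆ F2  ⇒  h_max = 2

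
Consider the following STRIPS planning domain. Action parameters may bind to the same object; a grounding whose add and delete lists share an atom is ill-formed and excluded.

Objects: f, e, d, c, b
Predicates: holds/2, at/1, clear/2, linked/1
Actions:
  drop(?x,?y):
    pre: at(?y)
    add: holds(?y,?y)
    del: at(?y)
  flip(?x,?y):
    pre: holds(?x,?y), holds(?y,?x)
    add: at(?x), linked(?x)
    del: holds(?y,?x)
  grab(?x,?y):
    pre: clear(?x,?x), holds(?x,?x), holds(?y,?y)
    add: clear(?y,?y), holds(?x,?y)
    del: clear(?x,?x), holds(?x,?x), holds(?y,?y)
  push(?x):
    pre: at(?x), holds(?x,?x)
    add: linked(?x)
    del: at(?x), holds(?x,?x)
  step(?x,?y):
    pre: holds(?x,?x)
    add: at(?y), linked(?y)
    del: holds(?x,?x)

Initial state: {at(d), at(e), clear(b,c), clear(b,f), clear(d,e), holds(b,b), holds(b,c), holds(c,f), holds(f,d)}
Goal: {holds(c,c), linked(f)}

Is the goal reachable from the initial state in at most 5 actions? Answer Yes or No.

1. drop(f,e)  →  {at(d), clear(b,c), clear(b,f), clear(d,e), holds(b,b), holds(b,c), holds(c,f), holds(e,e), holds(f,d)}
2. step(e,f)  →  {at(d), at(f), clear(b,c), clear(b,f), clear(d,e), holds(b,b), holds(b,c), holds(c,f), holds(f,d), linked(f)}
3. step(b,c)  →  {at(c), at(d), at(f), clear(b,c), clear(b,f), clear(d,e), holds(b,c), holds(c,f), holds(f,d), linked(c), linked(f)}
4. drop(f,c)  →  {at(d), at(f), clear(b,c), clear(b,f), clear(d,e), holds(b,c), holds(c,c), holds(c,f), holds(f,d), linked(c), linked(f)}
optimal plan length = 4; 4 ≤ 5

Yes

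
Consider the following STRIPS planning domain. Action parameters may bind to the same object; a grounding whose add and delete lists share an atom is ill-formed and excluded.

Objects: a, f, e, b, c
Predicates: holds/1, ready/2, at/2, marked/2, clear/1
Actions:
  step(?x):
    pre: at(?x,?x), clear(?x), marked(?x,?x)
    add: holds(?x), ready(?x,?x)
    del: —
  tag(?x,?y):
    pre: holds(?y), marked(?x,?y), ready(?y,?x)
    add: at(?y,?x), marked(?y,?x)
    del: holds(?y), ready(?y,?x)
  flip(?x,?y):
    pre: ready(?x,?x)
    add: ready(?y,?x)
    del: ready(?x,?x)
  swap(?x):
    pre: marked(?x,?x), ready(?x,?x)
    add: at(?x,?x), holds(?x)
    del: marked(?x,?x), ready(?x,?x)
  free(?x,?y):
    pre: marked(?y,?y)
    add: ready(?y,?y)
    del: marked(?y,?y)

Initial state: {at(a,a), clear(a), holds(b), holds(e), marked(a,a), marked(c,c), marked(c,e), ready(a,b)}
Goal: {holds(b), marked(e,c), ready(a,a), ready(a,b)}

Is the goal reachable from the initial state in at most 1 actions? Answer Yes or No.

No

1. step(a)  →  {at(a,a), clear(a), holds(a), holds(b), holds(e), marked(a,a), marked(c,c), marked(c,e), ready(a,a), ready(a,b)}
2. free(a,c)  →  {at(a,a), clear(a), holds(a), holds(b), holds(e), marked(a,a), marked(c,e), ready(a,a), ready(a,b), ready(c,c)}
3. flip(c,e)  →  {at(a,a), clear(a), holds(a), holds(b), holds(e), marked(a,a), marked(c,e), ready(a,a), ready(a,b), ready(e,c)}
4. tag(c,e)  →  {at(a,a), at(e,c), clear(a), holds(a), holds(b), marked(a,a), marked(c,e), marked(e,c), ready(a,a), ready(a,b)}
optimal plan length = 4; 4 > 1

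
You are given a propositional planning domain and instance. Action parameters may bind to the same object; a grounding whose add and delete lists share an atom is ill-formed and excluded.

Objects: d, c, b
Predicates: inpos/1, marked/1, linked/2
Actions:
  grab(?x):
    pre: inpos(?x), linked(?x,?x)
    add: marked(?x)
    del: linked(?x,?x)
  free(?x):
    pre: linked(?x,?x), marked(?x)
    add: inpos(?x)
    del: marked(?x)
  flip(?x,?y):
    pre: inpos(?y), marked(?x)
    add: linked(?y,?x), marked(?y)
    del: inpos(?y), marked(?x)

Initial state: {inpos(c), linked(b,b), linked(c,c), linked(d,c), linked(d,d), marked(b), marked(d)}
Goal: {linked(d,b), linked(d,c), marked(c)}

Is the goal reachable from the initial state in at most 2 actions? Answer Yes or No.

No

1. grab(c)  →  {inpos(c), linked(b,b), linked(d,c), linked(d,d), marked(b), marked(c), marked(d)}
2. free(d)  →  {inpos(c), inpos(d), linked(b,b), linked(d,c), linked(d,d), marked(b), marked(c)}
3. flip(b,d)  →  {inpos(c), linked(b,b), linked(d,b), linked(d,c), linked(d,d), marked(c), marked(d)}
optimal plan length = 3; 3 > 2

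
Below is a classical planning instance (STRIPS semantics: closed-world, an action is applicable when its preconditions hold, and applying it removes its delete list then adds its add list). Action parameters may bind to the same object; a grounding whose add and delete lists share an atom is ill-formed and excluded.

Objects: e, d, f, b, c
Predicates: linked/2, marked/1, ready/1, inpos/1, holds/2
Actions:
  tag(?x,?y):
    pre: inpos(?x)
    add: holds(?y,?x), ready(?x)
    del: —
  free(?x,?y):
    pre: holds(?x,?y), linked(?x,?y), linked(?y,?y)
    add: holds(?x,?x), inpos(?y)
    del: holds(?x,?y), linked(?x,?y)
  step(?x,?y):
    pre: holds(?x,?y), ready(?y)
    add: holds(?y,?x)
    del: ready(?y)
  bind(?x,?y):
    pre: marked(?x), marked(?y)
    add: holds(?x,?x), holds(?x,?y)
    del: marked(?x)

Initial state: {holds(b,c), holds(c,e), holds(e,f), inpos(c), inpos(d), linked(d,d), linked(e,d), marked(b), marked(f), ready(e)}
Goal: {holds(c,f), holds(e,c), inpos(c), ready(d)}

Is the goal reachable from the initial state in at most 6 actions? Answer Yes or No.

1. tag(d,e)  →  {holds(b,c), holds(c,e), holds(e,d), holds(e,f), inpos(c), inpos(d), linked(d,d), linked(e,d), marked(b), marked(f), ready(d), ready(e)}
2. tag(c,e)  →  {holds(b,c), holds(c,e), holds(e,c), holds(e,d), holds(e,f), inpos(c), inpos(d), linked(d,d), linked(e,d), marked(b), marked(f), ready(c), ready(d), ready(e)}
3. tag(c,f)  →  {holds(b,c), holds(c,e), holds(e,c), holds(e,d), holds(e,f), holds(f,c), inpos(c), inpos(d), linked(d,d), linked(e,d), marked(b), marked(f), ready(c), ready(d), ready(e)}
4. step(f,c)  →  {holds(b,c), holds(c,e), holds(c,f), holds(e,c), holds(e,d), holds(e,f), holds(f,c), inpos(c), inpos(d), linked(d,d), linked(e,d), marked(b), marked(f), ready(d), ready(e)}
optimal plan length = 4; 4 ≤ 6

Yes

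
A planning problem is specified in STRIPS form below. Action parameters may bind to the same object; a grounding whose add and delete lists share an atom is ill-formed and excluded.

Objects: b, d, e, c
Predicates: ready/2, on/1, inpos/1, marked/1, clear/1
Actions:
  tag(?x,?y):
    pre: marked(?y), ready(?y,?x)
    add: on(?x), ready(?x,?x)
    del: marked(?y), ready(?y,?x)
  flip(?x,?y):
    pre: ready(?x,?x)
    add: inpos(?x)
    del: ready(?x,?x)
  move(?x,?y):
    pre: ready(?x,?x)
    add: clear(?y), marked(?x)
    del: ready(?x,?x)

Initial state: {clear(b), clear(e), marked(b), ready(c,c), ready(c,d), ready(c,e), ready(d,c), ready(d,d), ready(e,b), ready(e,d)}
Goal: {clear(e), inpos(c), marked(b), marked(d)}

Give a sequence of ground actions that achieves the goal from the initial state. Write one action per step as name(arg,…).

flip(c,b); move(d,b)

1. flip(c,b)  →  {clear(b), clear(e), inpos(c), marked(b), ready(c,d), ready(c,e), ready(d,c), ready(d,d), ready(e,b), ready(e,d)}
2. move(d,b)  →  {clear(b), clear(e), inpos(c), marked(b), marked(d), ready(c,d), ready(c,e), ready(d,c), ready(e,b), ready(e,d)}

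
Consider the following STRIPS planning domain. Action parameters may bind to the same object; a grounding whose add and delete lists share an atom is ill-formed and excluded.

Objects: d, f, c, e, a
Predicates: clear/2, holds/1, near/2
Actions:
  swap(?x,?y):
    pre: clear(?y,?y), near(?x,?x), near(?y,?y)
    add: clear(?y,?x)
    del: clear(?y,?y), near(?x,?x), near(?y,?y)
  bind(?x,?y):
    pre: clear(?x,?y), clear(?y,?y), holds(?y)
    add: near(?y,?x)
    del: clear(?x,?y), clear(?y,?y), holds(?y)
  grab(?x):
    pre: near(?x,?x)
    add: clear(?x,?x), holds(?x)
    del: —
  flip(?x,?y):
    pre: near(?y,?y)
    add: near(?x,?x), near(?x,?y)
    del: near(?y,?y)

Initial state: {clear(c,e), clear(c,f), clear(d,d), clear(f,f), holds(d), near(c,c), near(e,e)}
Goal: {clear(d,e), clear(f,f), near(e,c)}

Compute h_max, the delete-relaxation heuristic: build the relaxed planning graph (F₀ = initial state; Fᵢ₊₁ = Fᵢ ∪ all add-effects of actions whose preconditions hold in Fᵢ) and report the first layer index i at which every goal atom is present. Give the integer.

F0 = init (7 atoms)
F1 = F0 ∪ {clear(c,c), clear(e,e), holds(c), holds(e), near(a,a), near(a,c), near(a,e), near(c,e), near(d,c), near(d,d), near(d,e), near(e,c), near(f,c), near(f,e), near(f,f)}  (22 atoms)
F2 = F1 ∪ {clear(a,a), clear(c,a), clear(c,d), clear(d,a), clear(d,c), clear(d,e), clear(d,f), clear(e,a), clear(e,c), clear(e,d), clear(e,f), clear(f,a), clear(f,c), clear(f,d), clear(f,e), holds(a), holds(f), near(a,d), near(a,f), near(c,a), near(c,d), near(c,f), near(d,a), near(d,f), near(e,a), near(e,d), near(e,f), near(f,a), near(f,d)}  (51 atoms)
goal ⊆ F2  ⇒  h_max = 2

2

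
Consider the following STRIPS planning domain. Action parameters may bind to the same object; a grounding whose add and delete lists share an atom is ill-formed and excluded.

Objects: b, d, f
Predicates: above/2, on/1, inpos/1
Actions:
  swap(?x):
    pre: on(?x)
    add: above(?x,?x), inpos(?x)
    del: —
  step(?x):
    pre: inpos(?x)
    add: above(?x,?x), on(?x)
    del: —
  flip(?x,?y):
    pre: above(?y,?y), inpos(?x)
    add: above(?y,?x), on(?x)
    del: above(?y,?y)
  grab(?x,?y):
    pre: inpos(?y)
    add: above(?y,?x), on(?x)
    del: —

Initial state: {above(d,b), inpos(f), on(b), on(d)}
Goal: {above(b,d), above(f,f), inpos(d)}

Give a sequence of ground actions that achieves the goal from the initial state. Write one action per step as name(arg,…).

1. swap(b)  →  {above(b,b), above(d,b), inpos(b), inpos(f), on(b), on(d)}
2. swap(d)  →  {above(b,b), above(d,b), above(d,d), inpos(b), inpos(d), inpos(f), on(b), on(d)}
3. step(f)  →  {above(b,b), above(d,b), above(d,d), above(f,f), inpos(b), inpos(d), inpos(f), on(b), on(d), on(f)}
4. flip(d,b)  →  {above(b,d), above(d,b), above(d,d), above(f,f), inpos(b), inpos(d), inpos(f), on(b), on(d), on(f)}

swap(b); swap(d); step(f); flip(d,b)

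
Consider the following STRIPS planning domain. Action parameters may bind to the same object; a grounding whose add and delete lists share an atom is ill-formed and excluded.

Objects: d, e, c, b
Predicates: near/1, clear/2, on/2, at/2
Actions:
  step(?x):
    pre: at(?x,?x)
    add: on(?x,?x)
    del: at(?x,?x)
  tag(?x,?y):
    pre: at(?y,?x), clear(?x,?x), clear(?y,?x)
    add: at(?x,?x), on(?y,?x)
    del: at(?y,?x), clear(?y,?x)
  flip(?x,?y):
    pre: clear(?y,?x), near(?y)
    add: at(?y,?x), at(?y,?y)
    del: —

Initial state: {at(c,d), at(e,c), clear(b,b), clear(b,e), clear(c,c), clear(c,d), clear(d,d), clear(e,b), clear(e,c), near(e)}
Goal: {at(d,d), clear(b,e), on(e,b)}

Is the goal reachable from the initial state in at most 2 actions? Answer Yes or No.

No

1. tag(d,c)  →  {at(d,d), at(e,c), clear(b,b), clear(b,e), clear(c,c), clear(d,d), clear(e,b), clear(e,c), near(e), on(c,d)}
2. flip(b,e)  →  {at(d,d), at(e,b), at(e,c), at(e,e), clear(b,b), clear(b,e), clear(c,c), clear(d,d), clear(e,b), clear(e,c), near(e), on(c,d)}
3. tag(b,e)  →  {at(b,b), at(d,d), at(e,c), at(e,e), clear(b,b), clear(b,e), clear(c,c), clear(d,d), clear(e,c), near(e), on(c,d), on(e,b)}
optimal plan length = 3; 3 > 2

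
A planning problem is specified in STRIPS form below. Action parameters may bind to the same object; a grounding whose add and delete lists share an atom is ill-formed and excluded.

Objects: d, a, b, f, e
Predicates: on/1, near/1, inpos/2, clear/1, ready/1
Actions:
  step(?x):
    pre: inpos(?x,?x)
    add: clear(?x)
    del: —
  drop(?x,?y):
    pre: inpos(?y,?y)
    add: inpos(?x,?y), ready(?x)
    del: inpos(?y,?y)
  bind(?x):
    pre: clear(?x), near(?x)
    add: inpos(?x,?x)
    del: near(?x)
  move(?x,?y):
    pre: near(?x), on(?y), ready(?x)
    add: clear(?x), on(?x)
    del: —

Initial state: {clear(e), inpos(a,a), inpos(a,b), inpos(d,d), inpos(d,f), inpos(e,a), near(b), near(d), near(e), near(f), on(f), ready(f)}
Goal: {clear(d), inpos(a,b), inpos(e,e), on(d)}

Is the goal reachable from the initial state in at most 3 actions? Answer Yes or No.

1. drop(d,a)  →  {clear(e), inpos(a,b), inpos(d,a), inpos(d,d), inpos(d,f), inpos(e,a), near(b), near(d), near(e), near(f), on(f), ready(d), ready(f)}
2. bind(e)  →  {clear(e), inpos(a,b), inpos(d,a), inpos(d,d), inpos(d,f), inpos(e,a), inpos(e,e), near(b), near(d), near(f), on(f), ready(d), ready(f)}
3. move(d,f)  →  {clear(d), clear(e), inpos(a,b), inpos(d,a), inpos(d,d), inpos(d,f), inpos(e,a), inpos(e,e), near(b), near(d), near(f), on(d), on(f), ready(d), ready(f)}
optimal plan length = 3; 3 ≤ 3

Yes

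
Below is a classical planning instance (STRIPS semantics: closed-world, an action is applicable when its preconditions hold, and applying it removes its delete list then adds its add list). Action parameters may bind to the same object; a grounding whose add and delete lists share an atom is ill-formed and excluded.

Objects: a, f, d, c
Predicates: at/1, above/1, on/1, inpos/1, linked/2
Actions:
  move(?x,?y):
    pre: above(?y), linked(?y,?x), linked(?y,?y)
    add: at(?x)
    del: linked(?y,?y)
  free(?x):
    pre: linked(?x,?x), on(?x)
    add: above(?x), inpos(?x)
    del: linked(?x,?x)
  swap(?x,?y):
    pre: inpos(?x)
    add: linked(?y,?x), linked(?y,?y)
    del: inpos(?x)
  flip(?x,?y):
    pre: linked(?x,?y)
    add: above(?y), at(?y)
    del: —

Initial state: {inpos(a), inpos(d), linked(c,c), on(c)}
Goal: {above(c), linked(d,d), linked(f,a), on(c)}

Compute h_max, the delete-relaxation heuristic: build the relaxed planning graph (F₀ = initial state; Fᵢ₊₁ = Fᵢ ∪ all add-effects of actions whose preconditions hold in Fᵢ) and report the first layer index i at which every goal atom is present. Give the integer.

1

F0 = init (4 atoms)
F1 = F0 ∪ {above(c), at(c), inpos(c), linked(a,a), linked(a,d), linked(c,a), linked(c,d), linked(d,a), linked(d,d), linked(f,a), linked(f,d), linked(f,f)}  (16 atoms)
goal ⊆ F1  ⇒  h_max = 1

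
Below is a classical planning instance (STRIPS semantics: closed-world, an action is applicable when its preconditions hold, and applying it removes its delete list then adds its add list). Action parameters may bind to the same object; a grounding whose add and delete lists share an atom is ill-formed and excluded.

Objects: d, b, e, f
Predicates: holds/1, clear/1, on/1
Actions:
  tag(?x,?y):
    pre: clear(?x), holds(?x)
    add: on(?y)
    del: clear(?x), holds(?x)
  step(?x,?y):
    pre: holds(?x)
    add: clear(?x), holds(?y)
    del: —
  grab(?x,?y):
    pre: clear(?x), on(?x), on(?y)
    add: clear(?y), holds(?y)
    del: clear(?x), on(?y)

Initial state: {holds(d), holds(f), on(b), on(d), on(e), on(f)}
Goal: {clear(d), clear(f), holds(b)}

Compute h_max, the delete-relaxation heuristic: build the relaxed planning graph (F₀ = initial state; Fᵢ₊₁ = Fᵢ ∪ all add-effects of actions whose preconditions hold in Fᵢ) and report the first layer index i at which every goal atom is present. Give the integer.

F0 = init (6 atoms)
F1 = F0 ∪ {clear(d), clear(f), holds(b), holds(e)}  (10 atoms)
goal ⊆ F1  ⇒  h_max = 1

1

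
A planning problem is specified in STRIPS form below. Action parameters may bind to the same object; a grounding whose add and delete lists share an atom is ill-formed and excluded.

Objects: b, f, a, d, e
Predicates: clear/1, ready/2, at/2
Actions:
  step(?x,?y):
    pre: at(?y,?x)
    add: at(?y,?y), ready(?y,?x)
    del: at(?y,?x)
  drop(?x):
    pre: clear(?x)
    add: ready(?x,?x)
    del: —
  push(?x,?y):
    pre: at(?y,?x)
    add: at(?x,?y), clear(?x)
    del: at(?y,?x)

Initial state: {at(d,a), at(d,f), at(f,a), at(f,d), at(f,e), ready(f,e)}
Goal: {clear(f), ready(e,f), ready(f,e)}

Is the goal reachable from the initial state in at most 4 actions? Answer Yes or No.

Yes

1. push(f,d)  →  {at(d,a), at(f,a), at(f,d), at(f,e), clear(f), ready(f,e)}
2. push(e,f)  →  {at(d,a), at(e,f), at(f,a), at(f,d), clear(e), clear(f), ready(f,e)}
3. step(f,e)  →  {at(d,a), at(e,e), at(f,a), at(f,d), clear(e), clear(f), ready(e,f), ready(f,e)}
optimal plan length = 3; 3 ≤ 4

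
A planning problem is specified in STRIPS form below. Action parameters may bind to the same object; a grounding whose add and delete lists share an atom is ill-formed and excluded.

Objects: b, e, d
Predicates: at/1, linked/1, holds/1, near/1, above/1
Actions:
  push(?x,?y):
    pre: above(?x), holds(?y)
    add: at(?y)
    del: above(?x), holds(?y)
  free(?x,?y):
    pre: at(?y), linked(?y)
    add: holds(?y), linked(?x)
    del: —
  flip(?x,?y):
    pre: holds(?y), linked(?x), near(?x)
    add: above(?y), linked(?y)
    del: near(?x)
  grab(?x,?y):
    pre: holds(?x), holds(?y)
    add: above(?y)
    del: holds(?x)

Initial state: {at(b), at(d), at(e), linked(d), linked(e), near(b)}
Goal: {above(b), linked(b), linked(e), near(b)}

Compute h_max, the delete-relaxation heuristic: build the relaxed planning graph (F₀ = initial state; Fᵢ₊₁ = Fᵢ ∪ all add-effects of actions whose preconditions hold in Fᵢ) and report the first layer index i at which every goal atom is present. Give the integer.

3

F0 = init (6 atoms)
F1 = F0 ∪ {holds(d), holds(e), linked(b)}  (9 atoms)
F2 = F1 ∪ {above(d), above(e), holds(b)}  (12 atoms)
F3 = F2 ∪ {above(b)}  (13 atoms)
goal ⊆ F3  ⇒  h_max = 3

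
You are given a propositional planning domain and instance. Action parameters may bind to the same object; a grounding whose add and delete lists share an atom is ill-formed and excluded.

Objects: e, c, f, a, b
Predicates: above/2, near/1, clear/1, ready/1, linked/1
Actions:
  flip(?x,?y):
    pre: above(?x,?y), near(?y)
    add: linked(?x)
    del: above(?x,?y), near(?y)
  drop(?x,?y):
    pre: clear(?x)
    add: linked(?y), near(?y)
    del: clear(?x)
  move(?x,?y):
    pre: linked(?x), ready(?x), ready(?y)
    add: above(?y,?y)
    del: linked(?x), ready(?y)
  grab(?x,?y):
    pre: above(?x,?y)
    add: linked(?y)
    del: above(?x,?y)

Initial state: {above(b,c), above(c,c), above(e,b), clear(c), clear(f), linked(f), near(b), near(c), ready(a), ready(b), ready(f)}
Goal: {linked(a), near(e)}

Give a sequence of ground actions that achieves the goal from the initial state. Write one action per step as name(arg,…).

drop(c,e); drop(f,a)

1. drop(c,e)  →  {above(b,c), above(c,c), above(e,b), clear(f), linked(e), linked(f), near(b), near(c), near(e), ready(a), ready(b), ready(f)}
2. drop(f,a)  →  {above(b,c), above(c,c), above(e,b), linked(a), linked(e), linked(f), near(a), near(b), near(c), near(e), ready(a), ready(b), ready(f)}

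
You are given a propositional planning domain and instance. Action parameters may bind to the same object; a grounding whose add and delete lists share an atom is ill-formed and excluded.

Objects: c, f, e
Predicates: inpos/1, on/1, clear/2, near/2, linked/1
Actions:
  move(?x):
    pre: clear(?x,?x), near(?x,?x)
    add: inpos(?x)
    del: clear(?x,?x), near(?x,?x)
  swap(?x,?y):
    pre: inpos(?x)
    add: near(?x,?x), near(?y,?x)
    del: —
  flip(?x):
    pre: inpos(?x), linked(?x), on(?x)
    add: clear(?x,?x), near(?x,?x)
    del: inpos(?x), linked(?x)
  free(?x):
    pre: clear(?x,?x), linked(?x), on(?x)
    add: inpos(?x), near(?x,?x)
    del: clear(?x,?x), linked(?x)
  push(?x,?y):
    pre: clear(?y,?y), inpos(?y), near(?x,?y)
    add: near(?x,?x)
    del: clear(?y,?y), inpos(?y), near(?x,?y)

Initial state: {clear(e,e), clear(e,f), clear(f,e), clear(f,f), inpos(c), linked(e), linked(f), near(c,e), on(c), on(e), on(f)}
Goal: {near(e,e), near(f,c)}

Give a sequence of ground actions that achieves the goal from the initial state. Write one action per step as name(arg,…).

1. swap(c,f)  →  {clear(e,e), clear(e,f), clear(f,e), clear(f,f), inpos(c), linked(e), linked(f), near(c,c), near(c,e), near(f,c), on(c), on(e), on(f)}
2. free(e)  →  {clear(e,f), clear(f,e), clear(f,f), inpos(c), inpos(e), linked(f), near(c,c), near(c,e), near(e,e), near(f,c), on(c), on(e), on(f)}

swap(c,f); free(e)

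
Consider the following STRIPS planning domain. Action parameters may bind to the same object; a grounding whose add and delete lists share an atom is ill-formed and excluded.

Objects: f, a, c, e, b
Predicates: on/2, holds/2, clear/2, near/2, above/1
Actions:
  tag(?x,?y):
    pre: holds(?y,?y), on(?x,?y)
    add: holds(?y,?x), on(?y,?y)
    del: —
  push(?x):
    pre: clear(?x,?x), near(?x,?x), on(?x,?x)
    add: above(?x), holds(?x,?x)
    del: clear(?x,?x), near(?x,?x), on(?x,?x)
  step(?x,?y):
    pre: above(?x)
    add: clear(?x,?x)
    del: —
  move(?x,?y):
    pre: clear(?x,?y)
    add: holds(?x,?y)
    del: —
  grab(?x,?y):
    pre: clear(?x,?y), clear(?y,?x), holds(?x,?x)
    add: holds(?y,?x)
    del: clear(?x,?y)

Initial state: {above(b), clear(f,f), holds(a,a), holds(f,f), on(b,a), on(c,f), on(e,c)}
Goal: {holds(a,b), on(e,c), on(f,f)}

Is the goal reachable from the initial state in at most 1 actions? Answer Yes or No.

1. tag(c,f)  →  {above(b), clear(f,f), holds(a,a), holds(f,c), holds(f,f), on(b,a), on(c,f), on(e,c), on(f,f)}
2. tag(b,a)  →  {above(b), clear(f,f), holds(a,a), holds(a,b), holds(f,c), holds(f,f), on(a,a), on(b,a), on(c,f), on(e,c), on(f,f)}
optimal plan length = 2; 2 > 1

No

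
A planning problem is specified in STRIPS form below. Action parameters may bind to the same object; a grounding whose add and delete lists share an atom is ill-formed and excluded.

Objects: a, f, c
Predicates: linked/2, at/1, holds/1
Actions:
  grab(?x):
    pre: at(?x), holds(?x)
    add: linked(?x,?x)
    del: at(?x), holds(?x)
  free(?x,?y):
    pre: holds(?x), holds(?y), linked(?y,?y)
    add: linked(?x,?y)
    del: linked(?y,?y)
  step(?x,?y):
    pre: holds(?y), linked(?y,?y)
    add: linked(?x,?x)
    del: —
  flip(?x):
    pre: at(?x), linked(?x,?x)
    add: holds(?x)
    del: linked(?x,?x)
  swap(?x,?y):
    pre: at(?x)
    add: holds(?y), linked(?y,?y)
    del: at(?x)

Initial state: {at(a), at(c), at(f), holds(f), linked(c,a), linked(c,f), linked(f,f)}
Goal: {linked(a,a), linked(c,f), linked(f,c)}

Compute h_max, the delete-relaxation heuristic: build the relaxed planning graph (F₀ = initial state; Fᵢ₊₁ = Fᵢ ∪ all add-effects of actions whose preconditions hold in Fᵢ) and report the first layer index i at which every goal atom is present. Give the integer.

2

F0 = init (7 atoms)
F1 = F0 ∪ {holds(a), holds(c), linked(a,a), linked(c,c)}  (11 atoms)
F2 = F1 ∪ {linked(a,c), linked(a,f), linked(f,a), linked(f,c)}  (15 atoms)
goal ⊆ F2  ⇒  h_max = 2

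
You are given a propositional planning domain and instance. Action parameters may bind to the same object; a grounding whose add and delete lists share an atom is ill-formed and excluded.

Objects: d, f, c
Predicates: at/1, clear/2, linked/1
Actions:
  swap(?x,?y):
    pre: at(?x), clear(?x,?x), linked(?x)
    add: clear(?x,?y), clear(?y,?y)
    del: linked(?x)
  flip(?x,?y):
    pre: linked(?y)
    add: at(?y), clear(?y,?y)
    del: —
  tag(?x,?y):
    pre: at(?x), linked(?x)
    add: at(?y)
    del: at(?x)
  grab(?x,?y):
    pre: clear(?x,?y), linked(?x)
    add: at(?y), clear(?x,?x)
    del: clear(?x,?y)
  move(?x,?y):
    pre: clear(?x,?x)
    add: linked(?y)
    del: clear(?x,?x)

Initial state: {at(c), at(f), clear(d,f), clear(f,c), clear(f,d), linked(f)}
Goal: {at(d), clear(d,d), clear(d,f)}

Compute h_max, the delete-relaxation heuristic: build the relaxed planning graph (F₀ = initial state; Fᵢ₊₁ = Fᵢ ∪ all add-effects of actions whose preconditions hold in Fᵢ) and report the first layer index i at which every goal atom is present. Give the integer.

2

F0 = init (6 atoms)
F1 = F0 ∪ {at(d), clear(f,f)}  (8 atoms)
F2 = F1 ∪ {clear(c,c), clear(d,d), linked(c), linked(d)}  (12 atoms)
goal ⊆ F2  ⇒  h_max = 2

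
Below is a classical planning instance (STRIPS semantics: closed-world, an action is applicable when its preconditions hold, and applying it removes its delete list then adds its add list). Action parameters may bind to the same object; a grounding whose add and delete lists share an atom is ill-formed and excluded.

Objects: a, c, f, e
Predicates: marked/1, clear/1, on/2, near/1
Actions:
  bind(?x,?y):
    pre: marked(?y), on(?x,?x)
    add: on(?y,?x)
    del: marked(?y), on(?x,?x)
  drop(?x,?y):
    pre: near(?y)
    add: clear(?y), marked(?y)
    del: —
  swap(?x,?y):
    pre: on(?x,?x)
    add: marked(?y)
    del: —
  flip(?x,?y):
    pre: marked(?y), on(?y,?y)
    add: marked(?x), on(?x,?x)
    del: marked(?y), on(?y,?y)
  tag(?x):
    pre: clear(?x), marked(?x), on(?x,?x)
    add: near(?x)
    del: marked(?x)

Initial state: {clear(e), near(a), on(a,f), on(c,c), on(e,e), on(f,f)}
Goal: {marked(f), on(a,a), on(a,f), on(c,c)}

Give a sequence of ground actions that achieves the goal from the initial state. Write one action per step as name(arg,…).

1. swap(c,f)  →  {clear(e), marked(f), near(a), on(a,f), on(c,c), on(e,e), on(f,f)}
2. swap(c,e)  →  {clear(e), marked(e), marked(f), near(a), on(a,f), on(c,c), on(e,e), on(f,f)}
3. flip(a,e)  →  {clear(e), marked(a), marked(f), near(a), on(a,a), on(a,f), on(c,c), on(f,f)}

swap(c,f); swap(c,e); flip(a,e)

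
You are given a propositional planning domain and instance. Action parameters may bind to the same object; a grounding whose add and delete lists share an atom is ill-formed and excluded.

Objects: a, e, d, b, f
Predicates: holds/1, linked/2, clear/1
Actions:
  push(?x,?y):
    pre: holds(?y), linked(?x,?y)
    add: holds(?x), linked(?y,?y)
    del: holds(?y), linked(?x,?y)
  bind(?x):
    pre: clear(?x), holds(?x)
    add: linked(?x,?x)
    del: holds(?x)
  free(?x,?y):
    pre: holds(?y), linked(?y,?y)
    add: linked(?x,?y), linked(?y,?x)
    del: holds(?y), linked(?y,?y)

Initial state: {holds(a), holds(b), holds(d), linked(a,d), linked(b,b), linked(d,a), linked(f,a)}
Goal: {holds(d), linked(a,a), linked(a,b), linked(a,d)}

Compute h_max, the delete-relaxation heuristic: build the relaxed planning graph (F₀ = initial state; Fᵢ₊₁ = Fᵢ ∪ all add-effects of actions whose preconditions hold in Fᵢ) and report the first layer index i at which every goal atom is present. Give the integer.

F0 = init (7 atoms)
F1 = F0 ∪ {holds(f), linked(a,a), linked(a,b), linked(b,a), linked(b,d), linked(b,e), linked(b,f), linked(d,b), linked(d,d), linked(e,b), linked(f,b)}  (18 atoms)
goal ⊆ F1  ⇒  h_max = 1

1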